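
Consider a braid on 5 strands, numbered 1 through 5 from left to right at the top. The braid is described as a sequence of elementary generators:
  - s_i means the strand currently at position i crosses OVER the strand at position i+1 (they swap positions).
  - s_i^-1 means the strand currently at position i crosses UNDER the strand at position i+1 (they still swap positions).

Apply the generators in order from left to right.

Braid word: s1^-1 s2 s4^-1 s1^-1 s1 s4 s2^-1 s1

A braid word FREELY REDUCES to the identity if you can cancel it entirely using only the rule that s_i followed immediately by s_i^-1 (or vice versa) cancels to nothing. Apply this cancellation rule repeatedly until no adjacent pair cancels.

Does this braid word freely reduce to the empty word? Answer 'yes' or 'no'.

Answer: yes

Derivation:
Gen 1 (s1^-1): push. Stack: [s1^-1]
Gen 2 (s2): push. Stack: [s1^-1 s2]
Gen 3 (s4^-1): push. Stack: [s1^-1 s2 s4^-1]
Gen 4 (s1^-1): push. Stack: [s1^-1 s2 s4^-1 s1^-1]
Gen 5 (s1): cancels prior s1^-1. Stack: [s1^-1 s2 s4^-1]
Gen 6 (s4): cancels prior s4^-1. Stack: [s1^-1 s2]
Gen 7 (s2^-1): cancels prior s2. Stack: [s1^-1]
Gen 8 (s1): cancels prior s1^-1. Stack: []
Reduced word: (empty)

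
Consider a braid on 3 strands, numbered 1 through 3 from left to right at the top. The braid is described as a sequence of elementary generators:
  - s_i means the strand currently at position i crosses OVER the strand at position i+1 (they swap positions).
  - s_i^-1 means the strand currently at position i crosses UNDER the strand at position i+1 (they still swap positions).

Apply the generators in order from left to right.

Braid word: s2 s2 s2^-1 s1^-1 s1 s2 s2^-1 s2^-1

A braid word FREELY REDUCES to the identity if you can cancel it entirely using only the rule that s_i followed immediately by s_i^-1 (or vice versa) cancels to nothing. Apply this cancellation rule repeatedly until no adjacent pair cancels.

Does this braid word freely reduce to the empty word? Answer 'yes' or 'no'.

Gen 1 (s2): push. Stack: [s2]
Gen 2 (s2): push. Stack: [s2 s2]
Gen 3 (s2^-1): cancels prior s2. Stack: [s2]
Gen 4 (s1^-1): push. Stack: [s2 s1^-1]
Gen 5 (s1): cancels prior s1^-1. Stack: [s2]
Gen 6 (s2): push. Stack: [s2 s2]
Gen 7 (s2^-1): cancels prior s2. Stack: [s2]
Gen 8 (s2^-1): cancels prior s2. Stack: []
Reduced word: (empty)

Answer: yes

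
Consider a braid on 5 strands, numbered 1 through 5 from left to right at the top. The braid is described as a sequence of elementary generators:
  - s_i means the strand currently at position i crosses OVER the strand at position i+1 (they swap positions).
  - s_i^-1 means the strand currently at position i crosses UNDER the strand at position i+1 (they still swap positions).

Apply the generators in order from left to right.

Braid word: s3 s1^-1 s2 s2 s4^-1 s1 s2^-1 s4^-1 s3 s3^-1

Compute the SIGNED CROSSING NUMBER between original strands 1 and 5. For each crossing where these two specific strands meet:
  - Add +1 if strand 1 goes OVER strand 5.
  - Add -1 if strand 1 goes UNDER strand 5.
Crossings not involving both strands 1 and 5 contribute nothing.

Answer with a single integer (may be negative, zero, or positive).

Answer: 0

Derivation:
Gen 1: crossing 3x4. Both 1&5? no. Sum: 0
Gen 2: crossing 1x2. Both 1&5? no. Sum: 0
Gen 3: crossing 1x4. Both 1&5? no. Sum: 0
Gen 4: crossing 4x1. Both 1&5? no. Sum: 0
Gen 5: crossing 3x5. Both 1&5? no. Sum: 0
Gen 6: crossing 2x1. Both 1&5? no. Sum: 0
Gen 7: crossing 2x4. Both 1&5? no. Sum: 0
Gen 8: crossing 5x3. Both 1&5? no. Sum: 0
Gen 9: crossing 2x3. Both 1&5? no. Sum: 0
Gen 10: crossing 3x2. Both 1&5? no. Sum: 0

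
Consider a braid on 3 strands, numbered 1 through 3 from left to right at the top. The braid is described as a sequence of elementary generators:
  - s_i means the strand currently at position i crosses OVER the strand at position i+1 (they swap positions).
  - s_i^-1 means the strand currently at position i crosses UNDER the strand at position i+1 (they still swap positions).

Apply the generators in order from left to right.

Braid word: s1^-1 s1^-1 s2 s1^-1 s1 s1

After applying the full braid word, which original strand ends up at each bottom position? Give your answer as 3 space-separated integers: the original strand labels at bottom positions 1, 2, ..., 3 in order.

Gen 1 (s1^-1): strand 1 crosses under strand 2. Perm now: [2 1 3]
Gen 2 (s1^-1): strand 2 crosses under strand 1. Perm now: [1 2 3]
Gen 3 (s2): strand 2 crosses over strand 3. Perm now: [1 3 2]
Gen 4 (s1^-1): strand 1 crosses under strand 3. Perm now: [3 1 2]
Gen 5 (s1): strand 3 crosses over strand 1. Perm now: [1 3 2]
Gen 6 (s1): strand 1 crosses over strand 3. Perm now: [3 1 2]

Answer: 3 1 2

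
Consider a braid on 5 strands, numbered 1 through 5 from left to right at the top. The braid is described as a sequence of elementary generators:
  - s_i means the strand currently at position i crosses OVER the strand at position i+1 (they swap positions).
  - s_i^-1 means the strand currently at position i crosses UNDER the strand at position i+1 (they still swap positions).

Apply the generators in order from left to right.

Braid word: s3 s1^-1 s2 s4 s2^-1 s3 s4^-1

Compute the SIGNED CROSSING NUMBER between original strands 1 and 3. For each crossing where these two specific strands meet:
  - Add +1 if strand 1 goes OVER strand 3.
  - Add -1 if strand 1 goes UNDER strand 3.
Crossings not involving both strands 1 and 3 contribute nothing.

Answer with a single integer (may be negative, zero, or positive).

Answer: 0

Derivation:
Gen 1: crossing 3x4. Both 1&3? no. Sum: 0
Gen 2: crossing 1x2. Both 1&3? no. Sum: 0
Gen 3: crossing 1x4. Both 1&3? no. Sum: 0
Gen 4: crossing 3x5. Both 1&3? no. Sum: 0
Gen 5: crossing 4x1. Both 1&3? no. Sum: 0
Gen 6: crossing 4x5. Both 1&3? no. Sum: 0
Gen 7: crossing 4x3. Both 1&3? no. Sum: 0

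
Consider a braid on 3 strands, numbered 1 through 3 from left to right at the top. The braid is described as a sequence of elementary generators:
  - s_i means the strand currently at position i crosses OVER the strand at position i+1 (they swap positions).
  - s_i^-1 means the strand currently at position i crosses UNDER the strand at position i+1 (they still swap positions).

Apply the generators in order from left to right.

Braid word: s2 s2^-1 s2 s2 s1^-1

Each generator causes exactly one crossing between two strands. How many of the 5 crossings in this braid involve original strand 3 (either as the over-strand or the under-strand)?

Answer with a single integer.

Gen 1: crossing 2x3. Involves strand 3? yes. Count so far: 1
Gen 2: crossing 3x2. Involves strand 3? yes. Count so far: 2
Gen 3: crossing 2x3. Involves strand 3? yes. Count so far: 3
Gen 4: crossing 3x2. Involves strand 3? yes. Count so far: 4
Gen 5: crossing 1x2. Involves strand 3? no. Count so far: 4

Answer: 4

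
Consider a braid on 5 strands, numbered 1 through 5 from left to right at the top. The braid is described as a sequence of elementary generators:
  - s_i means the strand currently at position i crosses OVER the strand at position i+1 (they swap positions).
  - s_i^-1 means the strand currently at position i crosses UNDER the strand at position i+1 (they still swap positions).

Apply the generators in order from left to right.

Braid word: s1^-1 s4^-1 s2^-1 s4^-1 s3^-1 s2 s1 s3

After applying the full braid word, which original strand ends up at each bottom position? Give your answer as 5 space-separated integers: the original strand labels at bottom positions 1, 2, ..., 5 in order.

Answer: 4 2 1 3 5

Derivation:
Gen 1 (s1^-1): strand 1 crosses under strand 2. Perm now: [2 1 3 4 5]
Gen 2 (s4^-1): strand 4 crosses under strand 5. Perm now: [2 1 3 5 4]
Gen 3 (s2^-1): strand 1 crosses under strand 3. Perm now: [2 3 1 5 4]
Gen 4 (s4^-1): strand 5 crosses under strand 4. Perm now: [2 3 1 4 5]
Gen 5 (s3^-1): strand 1 crosses under strand 4. Perm now: [2 3 4 1 5]
Gen 6 (s2): strand 3 crosses over strand 4. Perm now: [2 4 3 1 5]
Gen 7 (s1): strand 2 crosses over strand 4. Perm now: [4 2 3 1 5]
Gen 8 (s3): strand 3 crosses over strand 1. Perm now: [4 2 1 3 5]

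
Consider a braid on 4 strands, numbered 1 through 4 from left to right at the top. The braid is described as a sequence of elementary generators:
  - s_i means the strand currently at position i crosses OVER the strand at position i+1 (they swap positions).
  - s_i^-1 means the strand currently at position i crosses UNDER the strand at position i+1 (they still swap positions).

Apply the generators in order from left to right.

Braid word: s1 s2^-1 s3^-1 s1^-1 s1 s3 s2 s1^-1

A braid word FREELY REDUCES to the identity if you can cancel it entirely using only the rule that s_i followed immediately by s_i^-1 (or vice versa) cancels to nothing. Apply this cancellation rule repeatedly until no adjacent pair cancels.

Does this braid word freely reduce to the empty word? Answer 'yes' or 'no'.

Answer: yes

Derivation:
Gen 1 (s1): push. Stack: [s1]
Gen 2 (s2^-1): push. Stack: [s1 s2^-1]
Gen 3 (s3^-1): push. Stack: [s1 s2^-1 s3^-1]
Gen 4 (s1^-1): push. Stack: [s1 s2^-1 s3^-1 s1^-1]
Gen 5 (s1): cancels prior s1^-1. Stack: [s1 s2^-1 s3^-1]
Gen 6 (s3): cancels prior s3^-1. Stack: [s1 s2^-1]
Gen 7 (s2): cancels prior s2^-1. Stack: [s1]
Gen 8 (s1^-1): cancels prior s1. Stack: []
Reduced word: (empty)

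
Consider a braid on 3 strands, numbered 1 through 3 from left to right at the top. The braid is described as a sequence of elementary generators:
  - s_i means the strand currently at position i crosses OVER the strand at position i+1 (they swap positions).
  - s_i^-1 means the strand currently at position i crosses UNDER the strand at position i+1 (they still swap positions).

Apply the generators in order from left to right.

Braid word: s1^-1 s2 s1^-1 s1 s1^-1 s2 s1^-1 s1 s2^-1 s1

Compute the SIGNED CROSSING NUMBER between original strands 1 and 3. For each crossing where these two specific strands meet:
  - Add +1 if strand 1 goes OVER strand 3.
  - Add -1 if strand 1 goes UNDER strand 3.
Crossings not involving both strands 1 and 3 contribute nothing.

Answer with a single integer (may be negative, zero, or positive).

Answer: 3

Derivation:
Gen 1: crossing 1x2. Both 1&3? no. Sum: 0
Gen 2: 1 over 3. Both 1&3? yes. Contrib: +1. Sum: 1
Gen 3: crossing 2x3. Both 1&3? no. Sum: 1
Gen 4: crossing 3x2. Both 1&3? no. Sum: 1
Gen 5: crossing 2x3. Both 1&3? no. Sum: 1
Gen 6: crossing 2x1. Both 1&3? no. Sum: 1
Gen 7: 3 under 1. Both 1&3? yes. Contrib: +1. Sum: 2
Gen 8: 1 over 3. Both 1&3? yes. Contrib: +1. Sum: 3
Gen 9: crossing 1x2. Both 1&3? no. Sum: 3
Gen 10: crossing 3x2. Both 1&3? no. Sum: 3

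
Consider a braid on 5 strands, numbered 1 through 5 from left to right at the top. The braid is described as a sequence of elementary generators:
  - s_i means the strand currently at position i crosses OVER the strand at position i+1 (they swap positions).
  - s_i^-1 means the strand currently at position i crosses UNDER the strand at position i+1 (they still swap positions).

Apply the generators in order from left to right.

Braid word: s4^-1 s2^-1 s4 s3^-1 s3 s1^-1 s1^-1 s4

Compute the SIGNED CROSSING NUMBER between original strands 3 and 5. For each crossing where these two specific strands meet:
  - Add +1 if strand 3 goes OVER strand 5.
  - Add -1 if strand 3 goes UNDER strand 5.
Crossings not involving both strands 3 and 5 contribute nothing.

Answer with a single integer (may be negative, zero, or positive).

Gen 1: crossing 4x5. Both 3&5? no. Sum: 0
Gen 2: crossing 2x3. Both 3&5? no. Sum: 0
Gen 3: crossing 5x4. Both 3&5? no. Sum: 0
Gen 4: crossing 2x4. Both 3&5? no. Sum: 0
Gen 5: crossing 4x2. Both 3&5? no. Sum: 0
Gen 6: crossing 1x3. Both 3&5? no. Sum: 0
Gen 7: crossing 3x1. Both 3&5? no. Sum: 0
Gen 8: crossing 4x5. Both 3&5? no. Sum: 0

Answer: 0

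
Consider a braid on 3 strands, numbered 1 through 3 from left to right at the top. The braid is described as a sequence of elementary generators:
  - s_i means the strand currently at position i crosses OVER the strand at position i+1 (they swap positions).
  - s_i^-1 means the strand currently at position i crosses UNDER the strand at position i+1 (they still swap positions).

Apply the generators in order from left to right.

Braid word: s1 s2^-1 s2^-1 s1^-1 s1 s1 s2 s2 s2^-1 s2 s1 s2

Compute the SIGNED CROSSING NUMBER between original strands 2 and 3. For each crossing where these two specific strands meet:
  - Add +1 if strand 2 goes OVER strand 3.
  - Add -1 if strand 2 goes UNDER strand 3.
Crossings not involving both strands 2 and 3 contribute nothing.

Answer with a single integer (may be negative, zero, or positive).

Gen 1: crossing 1x2. Both 2&3? no. Sum: 0
Gen 2: crossing 1x3. Both 2&3? no. Sum: 0
Gen 3: crossing 3x1. Both 2&3? no. Sum: 0
Gen 4: crossing 2x1. Both 2&3? no. Sum: 0
Gen 5: crossing 1x2. Both 2&3? no. Sum: 0
Gen 6: crossing 2x1. Both 2&3? no. Sum: 0
Gen 7: 2 over 3. Both 2&3? yes. Contrib: +1. Sum: 1
Gen 8: 3 over 2. Both 2&3? yes. Contrib: -1. Sum: 0
Gen 9: 2 under 3. Both 2&3? yes. Contrib: -1. Sum: -1
Gen 10: 3 over 2. Both 2&3? yes. Contrib: -1. Sum: -2
Gen 11: crossing 1x2. Both 2&3? no. Sum: -2
Gen 12: crossing 1x3. Both 2&3? no. Sum: -2

Answer: -2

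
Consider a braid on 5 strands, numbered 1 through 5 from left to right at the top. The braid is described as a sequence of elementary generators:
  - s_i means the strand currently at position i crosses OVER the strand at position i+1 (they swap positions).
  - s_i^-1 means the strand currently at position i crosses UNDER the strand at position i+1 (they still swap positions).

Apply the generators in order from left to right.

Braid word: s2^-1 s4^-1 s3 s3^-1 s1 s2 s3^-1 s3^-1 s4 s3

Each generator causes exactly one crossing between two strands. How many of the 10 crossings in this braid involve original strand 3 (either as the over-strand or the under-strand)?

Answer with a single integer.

Answer: 2

Derivation:
Gen 1: crossing 2x3. Involves strand 3? yes. Count so far: 1
Gen 2: crossing 4x5. Involves strand 3? no. Count so far: 1
Gen 3: crossing 2x5. Involves strand 3? no. Count so far: 1
Gen 4: crossing 5x2. Involves strand 3? no. Count so far: 1
Gen 5: crossing 1x3. Involves strand 3? yes. Count so far: 2
Gen 6: crossing 1x2. Involves strand 3? no. Count so far: 2
Gen 7: crossing 1x5. Involves strand 3? no. Count so far: 2
Gen 8: crossing 5x1. Involves strand 3? no. Count so far: 2
Gen 9: crossing 5x4. Involves strand 3? no. Count so far: 2
Gen 10: crossing 1x4. Involves strand 3? no. Count so far: 2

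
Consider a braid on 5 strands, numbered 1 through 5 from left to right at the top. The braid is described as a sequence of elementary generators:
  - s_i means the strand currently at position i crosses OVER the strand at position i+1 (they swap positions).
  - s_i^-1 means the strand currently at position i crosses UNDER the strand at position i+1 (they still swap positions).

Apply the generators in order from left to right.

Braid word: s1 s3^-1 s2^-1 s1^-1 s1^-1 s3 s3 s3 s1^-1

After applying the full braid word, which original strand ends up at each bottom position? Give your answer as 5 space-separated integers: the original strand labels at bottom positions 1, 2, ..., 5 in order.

Answer: 4 2 3 1 5

Derivation:
Gen 1 (s1): strand 1 crosses over strand 2. Perm now: [2 1 3 4 5]
Gen 2 (s3^-1): strand 3 crosses under strand 4. Perm now: [2 1 4 3 5]
Gen 3 (s2^-1): strand 1 crosses under strand 4. Perm now: [2 4 1 3 5]
Gen 4 (s1^-1): strand 2 crosses under strand 4. Perm now: [4 2 1 3 5]
Gen 5 (s1^-1): strand 4 crosses under strand 2. Perm now: [2 4 1 3 5]
Gen 6 (s3): strand 1 crosses over strand 3. Perm now: [2 4 3 1 5]
Gen 7 (s3): strand 3 crosses over strand 1. Perm now: [2 4 1 3 5]
Gen 8 (s3): strand 1 crosses over strand 3. Perm now: [2 4 3 1 5]
Gen 9 (s1^-1): strand 2 crosses under strand 4. Perm now: [4 2 3 1 5]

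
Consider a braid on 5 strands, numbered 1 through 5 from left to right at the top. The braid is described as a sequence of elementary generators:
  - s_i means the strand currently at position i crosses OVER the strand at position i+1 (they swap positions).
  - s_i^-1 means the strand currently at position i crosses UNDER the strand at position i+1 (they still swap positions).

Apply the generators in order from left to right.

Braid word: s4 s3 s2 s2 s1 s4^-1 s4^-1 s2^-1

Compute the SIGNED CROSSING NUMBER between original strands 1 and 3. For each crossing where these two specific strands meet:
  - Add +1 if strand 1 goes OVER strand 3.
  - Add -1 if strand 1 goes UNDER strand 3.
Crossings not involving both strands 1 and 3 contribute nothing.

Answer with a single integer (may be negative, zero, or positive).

Gen 1: crossing 4x5. Both 1&3? no. Sum: 0
Gen 2: crossing 3x5. Both 1&3? no. Sum: 0
Gen 3: crossing 2x5. Both 1&3? no. Sum: 0
Gen 4: crossing 5x2. Both 1&3? no. Sum: 0
Gen 5: crossing 1x2. Both 1&3? no. Sum: 0
Gen 6: crossing 3x4. Both 1&3? no. Sum: 0
Gen 7: crossing 4x3. Both 1&3? no. Sum: 0
Gen 8: crossing 1x5. Both 1&3? no. Sum: 0

Answer: 0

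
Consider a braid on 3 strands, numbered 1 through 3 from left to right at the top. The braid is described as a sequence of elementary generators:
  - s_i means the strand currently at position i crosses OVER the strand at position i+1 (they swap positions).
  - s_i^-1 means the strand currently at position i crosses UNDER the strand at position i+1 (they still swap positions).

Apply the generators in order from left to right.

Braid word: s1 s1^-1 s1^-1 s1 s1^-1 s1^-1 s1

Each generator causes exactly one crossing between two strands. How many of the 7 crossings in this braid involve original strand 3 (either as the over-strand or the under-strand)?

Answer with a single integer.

Gen 1: crossing 1x2. Involves strand 3? no. Count so far: 0
Gen 2: crossing 2x1. Involves strand 3? no. Count so far: 0
Gen 3: crossing 1x2. Involves strand 3? no. Count so far: 0
Gen 4: crossing 2x1. Involves strand 3? no. Count so far: 0
Gen 5: crossing 1x2. Involves strand 3? no. Count so far: 0
Gen 6: crossing 2x1. Involves strand 3? no. Count so far: 0
Gen 7: crossing 1x2. Involves strand 3? no. Count so far: 0

Answer: 0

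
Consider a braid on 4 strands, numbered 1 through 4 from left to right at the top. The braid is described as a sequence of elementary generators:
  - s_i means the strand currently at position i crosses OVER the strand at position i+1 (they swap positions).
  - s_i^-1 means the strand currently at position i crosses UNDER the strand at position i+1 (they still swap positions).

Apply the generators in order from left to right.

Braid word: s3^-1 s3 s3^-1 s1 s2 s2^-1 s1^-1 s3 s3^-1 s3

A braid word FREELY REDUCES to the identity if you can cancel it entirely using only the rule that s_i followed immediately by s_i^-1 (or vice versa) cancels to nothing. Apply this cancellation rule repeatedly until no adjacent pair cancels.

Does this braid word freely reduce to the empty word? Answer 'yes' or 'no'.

Gen 1 (s3^-1): push. Stack: [s3^-1]
Gen 2 (s3): cancels prior s3^-1. Stack: []
Gen 3 (s3^-1): push. Stack: [s3^-1]
Gen 4 (s1): push. Stack: [s3^-1 s1]
Gen 5 (s2): push. Stack: [s3^-1 s1 s2]
Gen 6 (s2^-1): cancels prior s2. Stack: [s3^-1 s1]
Gen 7 (s1^-1): cancels prior s1. Stack: [s3^-1]
Gen 8 (s3): cancels prior s3^-1. Stack: []
Gen 9 (s3^-1): push. Stack: [s3^-1]
Gen 10 (s3): cancels prior s3^-1. Stack: []
Reduced word: (empty)

Answer: yes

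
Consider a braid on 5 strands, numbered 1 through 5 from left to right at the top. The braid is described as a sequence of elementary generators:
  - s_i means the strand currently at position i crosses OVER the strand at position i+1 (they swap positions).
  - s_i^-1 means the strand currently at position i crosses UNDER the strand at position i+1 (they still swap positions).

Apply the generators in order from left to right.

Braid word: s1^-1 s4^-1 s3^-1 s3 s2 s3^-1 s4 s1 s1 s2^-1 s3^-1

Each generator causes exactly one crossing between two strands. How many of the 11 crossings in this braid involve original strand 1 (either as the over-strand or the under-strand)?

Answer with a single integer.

Answer: 4

Derivation:
Gen 1: crossing 1x2. Involves strand 1? yes. Count so far: 1
Gen 2: crossing 4x5. Involves strand 1? no. Count so far: 1
Gen 3: crossing 3x5. Involves strand 1? no. Count so far: 1
Gen 4: crossing 5x3. Involves strand 1? no. Count so far: 1
Gen 5: crossing 1x3. Involves strand 1? yes. Count so far: 2
Gen 6: crossing 1x5. Involves strand 1? yes. Count so far: 3
Gen 7: crossing 1x4. Involves strand 1? yes. Count so far: 4
Gen 8: crossing 2x3. Involves strand 1? no. Count so far: 4
Gen 9: crossing 3x2. Involves strand 1? no. Count so far: 4
Gen 10: crossing 3x5. Involves strand 1? no. Count so far: 4
Gen 11: crossing 3x4. Involves strand 1? no. Count so far: 4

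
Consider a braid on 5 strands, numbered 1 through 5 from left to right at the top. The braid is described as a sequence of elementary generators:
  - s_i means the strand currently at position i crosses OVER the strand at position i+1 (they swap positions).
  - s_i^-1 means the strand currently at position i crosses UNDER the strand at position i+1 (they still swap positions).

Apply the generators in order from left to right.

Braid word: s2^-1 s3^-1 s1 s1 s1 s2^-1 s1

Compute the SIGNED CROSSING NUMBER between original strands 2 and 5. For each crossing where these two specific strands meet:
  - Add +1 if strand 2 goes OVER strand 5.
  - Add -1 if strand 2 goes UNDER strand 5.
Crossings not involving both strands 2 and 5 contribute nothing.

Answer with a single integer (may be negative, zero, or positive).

Answer: 0

Derivation:
Gen 1: crossing 2x3. Both 2&5? no. Sum: 0
Gen 2: crossing 2x4. Both 2&5? no. Sum: 0
Gen 3: crossing 1x3. Both 2&5? no. Sum: 0
Gen 4: crossing 3x1. Both 2&5? no. Sum: 0
Gen 5: crossing 1x3. Both 2&5? no. Sum: 0
Gen 6: crossing 1x4. Both 2&5? no. Sum: 0
Gen 7: crossing 3x4. Both 2&5? no. Sum: 0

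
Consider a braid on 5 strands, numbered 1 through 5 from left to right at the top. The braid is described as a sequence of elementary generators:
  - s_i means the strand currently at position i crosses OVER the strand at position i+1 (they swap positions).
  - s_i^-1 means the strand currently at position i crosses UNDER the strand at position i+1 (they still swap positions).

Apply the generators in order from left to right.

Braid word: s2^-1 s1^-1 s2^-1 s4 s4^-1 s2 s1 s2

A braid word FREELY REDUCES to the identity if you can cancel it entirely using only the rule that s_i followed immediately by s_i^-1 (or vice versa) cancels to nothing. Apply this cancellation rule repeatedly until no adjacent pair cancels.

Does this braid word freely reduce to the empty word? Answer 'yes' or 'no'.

Answer: yes

Derivation:
Gen 1 (s2^-1): push. Stack: [s2^-1]
Gen 2 (s1^-1): push. Stack: [s2^-1 s1^-1]
Gen 3 (s2^-1): push. Stack: [s2^-1 s1^-1 s2^-1]
Gen 4 (s4): push. Stack: [s2^-1 s1^-1 s2^-1 s4]
Gen 5 (s4^-1): cancels prior s4. Stack: [s2^-1 s1^-1 s2^-1]
Gen 6 (s2): cancels prior s2^-1. Stack: [s2^-1 s1^-1]
Gen 7 (s1): cancels prior s1^-1. Stack: [s2^-1]
Gen 8 (s2): cancels prior s2^-1. Stack: []
Reduced word: (empty)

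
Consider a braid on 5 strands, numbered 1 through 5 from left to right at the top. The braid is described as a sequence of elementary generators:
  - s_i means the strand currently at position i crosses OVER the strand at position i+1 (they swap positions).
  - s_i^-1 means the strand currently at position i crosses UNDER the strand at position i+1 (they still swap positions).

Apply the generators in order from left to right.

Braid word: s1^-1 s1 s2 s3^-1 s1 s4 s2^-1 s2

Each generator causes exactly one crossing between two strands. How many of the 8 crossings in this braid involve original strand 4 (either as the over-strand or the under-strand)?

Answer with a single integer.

Gen 1: crossing 1x2. Involves strand 4? no. Count so far: 0
Gen 2: crossing 2x1. Involves strand 4? no. Count so far: 0
Gen 3: crossing 2x3. Involves strand 4? no. Count so far: 0
Gen 4: crossing 2x4. Involves strand 4? yes. Count so far: 1
Gen 5: crossing 1x3. Involves strand 4? no. Count so far: 1
Gen 6: crossing 2x5. Involves strand 4? no. Count so far: 1
Gen 7: crossing 1x4. Involves strand 4? yes. Count so far: 2
Gen 8: crossing 4x1. Involves strand 4? yes. Count so far: 3

Answer: 3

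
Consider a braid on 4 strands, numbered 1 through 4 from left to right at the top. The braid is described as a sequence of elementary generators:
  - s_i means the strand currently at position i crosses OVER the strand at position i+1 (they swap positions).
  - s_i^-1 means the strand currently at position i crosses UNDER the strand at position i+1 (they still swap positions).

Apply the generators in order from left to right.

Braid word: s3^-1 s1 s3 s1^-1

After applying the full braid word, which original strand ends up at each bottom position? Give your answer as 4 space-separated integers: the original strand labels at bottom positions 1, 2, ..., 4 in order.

Gen 1 (s3^-1): strand 3 crosses under strand 4. Perm now: [1 2 4 3]
Gen 2 (s1): strand 1 crosses over strand 2. Perm now: [2 1 4 3]
Gen 3 (s3): strand 4 crosses over strand 3. Perm now: [2 1 3 4]
Gen 4 (s1^-1): strand 2 crosses under strand 1. Perm now: [1 2 3 4]

Answer: 1 2 3 4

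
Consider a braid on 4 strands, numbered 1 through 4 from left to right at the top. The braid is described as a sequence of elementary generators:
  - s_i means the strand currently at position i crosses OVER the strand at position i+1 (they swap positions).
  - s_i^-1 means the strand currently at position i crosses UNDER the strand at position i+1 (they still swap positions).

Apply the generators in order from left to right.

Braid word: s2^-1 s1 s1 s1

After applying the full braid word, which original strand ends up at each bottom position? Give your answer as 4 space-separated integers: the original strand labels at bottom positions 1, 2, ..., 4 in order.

Answer: 3 1 2 4

Derivation:
Gen 1 (s2^-1): strand 2 crosses under strand 3. Perm now: [1 3 2 4]
Gen 2 (s1): strand 1 crosses over strand 3. Perm now: [3 1 2 4]
Gen 3 (s1): strand 3 crosses over strand 1. Perm now: [1 3 2 4]
Gen 4 (s1): strand 1 crosses over strand 3. Perm now: [3 1 2 4]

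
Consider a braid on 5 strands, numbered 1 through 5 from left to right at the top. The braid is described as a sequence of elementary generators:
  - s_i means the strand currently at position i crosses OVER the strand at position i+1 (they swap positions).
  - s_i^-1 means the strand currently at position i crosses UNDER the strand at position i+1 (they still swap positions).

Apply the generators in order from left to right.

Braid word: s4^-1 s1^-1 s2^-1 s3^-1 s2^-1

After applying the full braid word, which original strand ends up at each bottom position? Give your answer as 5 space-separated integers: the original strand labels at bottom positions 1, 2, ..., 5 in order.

Answer: 2 5 3 1 4

Derivation:
Gen 1 (s4^-1): strand 4 crosses under strand 5. Perm now: [1 2 3 5 4]
Gen 2 (s1^-1): strand 1 crosses under strand 2. Perm now: [2 1 3 5 4]
Gen 3 (s2^-1): strand 1 crosses under strand 3. Perm now: [2 3 1 5 4]
Gen 4 (s3^-1): strand 1 crosses under strand 5. Perm now: [2 3 5 1 4]
Gen 5 (s2^-1): strand 3 crosses under strand 5. Perm now: [2 5 3 1 4]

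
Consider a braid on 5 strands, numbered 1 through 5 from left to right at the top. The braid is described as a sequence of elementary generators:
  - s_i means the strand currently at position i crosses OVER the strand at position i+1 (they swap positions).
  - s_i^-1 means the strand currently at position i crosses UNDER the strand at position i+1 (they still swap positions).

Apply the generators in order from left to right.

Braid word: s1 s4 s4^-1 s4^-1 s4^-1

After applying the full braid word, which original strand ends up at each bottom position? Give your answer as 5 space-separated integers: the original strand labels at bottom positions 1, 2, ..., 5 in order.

Gen 1 (s1): strand 1 crosses over strand 2. Perm now: [2 1 3 4 5]
Gen 2 (s4): strand 4 crosses over strand 5. Perm now: [2 1 3 5 4]
Gen 3 (s4^-1): strand 5 crosses under strand 4. Perm now: [2 1 3 4 5]
Gen 4 (s4^-1): strand 4 crosses under strand 5. Perm now: [2 1 3 5 4]
Gen 5 (s4^-1): strand 5 crosses under strand 4. Perm now: [2 1 3 4 5]

Answer: 2 1 3 4 5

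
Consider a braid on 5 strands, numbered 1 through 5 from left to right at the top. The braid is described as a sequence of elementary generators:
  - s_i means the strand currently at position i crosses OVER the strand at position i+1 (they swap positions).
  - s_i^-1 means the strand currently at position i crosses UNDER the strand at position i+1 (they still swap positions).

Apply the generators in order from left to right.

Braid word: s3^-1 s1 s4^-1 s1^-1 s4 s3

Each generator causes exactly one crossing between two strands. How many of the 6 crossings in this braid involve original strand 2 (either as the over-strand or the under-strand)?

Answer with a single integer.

Answer: 2

Derivation:
Gen 1: crossing 3x4. Involves strand 2? no. Count so far: 0
Gen 2: crossing 1x2. Involves strand 2? yes. Count so far: 1
Gen 3: crossing 3x5. Involves strand 2? no. Count so far: 1
Gen 4: crossing 2x1. Involves strand 2? yes. Count so far: 2
Gen 5: crossing 5x3. Involves strand 2? no. Count so far: 2
Gen 6: crossing 4x3. Involves strand 2? no. Count so far: 2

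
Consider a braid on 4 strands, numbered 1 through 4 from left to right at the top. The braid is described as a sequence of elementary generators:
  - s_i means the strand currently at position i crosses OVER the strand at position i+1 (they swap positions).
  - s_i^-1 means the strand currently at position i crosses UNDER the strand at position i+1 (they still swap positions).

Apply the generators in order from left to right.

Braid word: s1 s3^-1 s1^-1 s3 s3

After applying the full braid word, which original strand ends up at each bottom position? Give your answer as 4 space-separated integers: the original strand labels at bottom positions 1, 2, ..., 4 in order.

Answer: 1 2 4 3

Derivation:
Gen 1 (s1): strand 1 crosses over strand 2. Perm now: [2 1 3 4]
Gen 2 (s3^-1): strand 3 crosses under strand 4. Perm now: [2 1 4 3]
Gen 3 (s1^-1): strand 2 crosses under strand 1. Perm now: [1 2 4 3]
Gen 4 (s3): strand 4 crosses over strand 3. Perm now: [1 2 3 4]
Gen 5 (s3): strand 3 crosses over strand 4. Perm now: [1 2 4 3]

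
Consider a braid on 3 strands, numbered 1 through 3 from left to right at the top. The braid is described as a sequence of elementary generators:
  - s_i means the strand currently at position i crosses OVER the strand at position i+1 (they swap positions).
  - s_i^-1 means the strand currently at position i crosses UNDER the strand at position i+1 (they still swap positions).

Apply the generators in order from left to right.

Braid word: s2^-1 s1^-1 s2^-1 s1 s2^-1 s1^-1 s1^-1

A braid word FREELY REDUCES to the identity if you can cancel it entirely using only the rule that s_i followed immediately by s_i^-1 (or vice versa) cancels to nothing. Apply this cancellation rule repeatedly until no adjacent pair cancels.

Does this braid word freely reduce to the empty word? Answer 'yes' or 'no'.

Answer: no

Derivation:
Gen 1 (s2^-1): push. Stack: [s2^-1]
Gen 2 (s1^-1): push. Stack: [s2^-1 s1^-1]
Gen 3 (s2^-1): push. Stack: [s2^-1 s1^-1 s2^-1]
Gen 4 (s1): push. Stack: [s2^-1 s1^-1 s2^-1 s1]
Gen 5 (s2^-1): push. Stack: [s2^-1 s1^-1 s2^-1 s1 s2^-1]
Gen 6 (s1^-1): push. Stack: [s2^-1 s1^-1 s2^-1 s1 s2^-1 s1^-1]
Gen 7 (s1^-1): push. Stack: [s2^-1 s1^-1 s2^-1 s1 s2^-1 s1^-1 s1^-1]
Reduced word: s2^-1 s1^-1 s2^-1 s1 s2^-1 s1^-1 s1^-1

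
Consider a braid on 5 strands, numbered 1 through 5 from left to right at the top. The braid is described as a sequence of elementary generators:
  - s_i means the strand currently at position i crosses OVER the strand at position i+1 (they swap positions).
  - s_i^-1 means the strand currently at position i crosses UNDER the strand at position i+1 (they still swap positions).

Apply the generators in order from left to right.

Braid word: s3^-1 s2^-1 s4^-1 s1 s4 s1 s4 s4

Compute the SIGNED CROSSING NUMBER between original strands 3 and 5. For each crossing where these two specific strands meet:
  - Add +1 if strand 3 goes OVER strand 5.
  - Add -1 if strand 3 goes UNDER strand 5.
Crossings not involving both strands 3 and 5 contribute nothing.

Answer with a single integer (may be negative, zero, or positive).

Answer: -2

Derivation:
Gen 1: crossing 3x4. Both 3&5? no. Sum: 0
Gen 2: crossing 2x4. Both 3&5? no. Sum: 0
Gen 3: 3 under 5. Both 3&5? yes. Contrib: -1. Sum: -1
Gen 4: crossing 1x4. Both 3&5? no. Sum: -1
Gen 5: 5 over 3. Both 3&5? yes. Contrib: -1. Sum: -2
Gen 6: crossing 4x1. Both 3&5? no. Sum: -2
Gen 7: 3 over 5. Both 3&5? yes. Contrib: +1. Sum: -1
Gen 8: 5 over 3. Both 3&5? yes. Contrib: -1. Sum: -2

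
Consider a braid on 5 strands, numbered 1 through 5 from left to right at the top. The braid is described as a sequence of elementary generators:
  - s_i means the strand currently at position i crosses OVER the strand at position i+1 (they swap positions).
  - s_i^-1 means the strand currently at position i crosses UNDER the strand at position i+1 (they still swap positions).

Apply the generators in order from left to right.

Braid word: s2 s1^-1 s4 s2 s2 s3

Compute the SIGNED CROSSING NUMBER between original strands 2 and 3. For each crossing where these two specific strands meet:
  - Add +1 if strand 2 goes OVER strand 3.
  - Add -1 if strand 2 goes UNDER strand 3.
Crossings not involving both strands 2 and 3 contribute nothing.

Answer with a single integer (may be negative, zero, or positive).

Answer: 1

Derivation:
Gen 1: 2 over 3. Both 2&3? yes. Contrib: +1. Sum: 1
Gen 2: crossing 1x3. Both 2&3? no. Sum: 1
Gen 3: crossing 4x5. Both 2&3? no. Sum: 1
Gen 4: crossing 1x2. Both 2&3? no. Sum: 1
Gen 5: crossing 2x1. Both 2&3? no. Sum: 1
Gen 6: crossing 2x5. Both 2&3? no. Sum: 1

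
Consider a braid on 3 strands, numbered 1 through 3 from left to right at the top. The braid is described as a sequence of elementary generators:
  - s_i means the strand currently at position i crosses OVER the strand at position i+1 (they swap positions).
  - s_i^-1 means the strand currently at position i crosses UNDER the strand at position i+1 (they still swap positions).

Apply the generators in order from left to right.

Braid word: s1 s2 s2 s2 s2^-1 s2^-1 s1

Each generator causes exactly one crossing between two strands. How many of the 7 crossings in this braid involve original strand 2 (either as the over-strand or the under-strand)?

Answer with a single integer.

Gen 1: crossing 1x2. Involves strand 2? yes. Count so far: 1
Gen 2: crossing 1x3. Involves strand 2? no. Count so far: 1
Gen 3: crossing 3x1. Involves strand 2? no. Count so far: 1
Gen 4: crossing 1x3. Involves strand 2? no. Count so far: 1
Gen 5: crossing 3x1. Involves strand 2? no. Count so far: 1
Gen 6: crossing 1x3. Involves strand 2? no. Count so far: 1
Gen 7: crossing 2x3. Involves strand 2? yes. Count so far: 2

Answer: 2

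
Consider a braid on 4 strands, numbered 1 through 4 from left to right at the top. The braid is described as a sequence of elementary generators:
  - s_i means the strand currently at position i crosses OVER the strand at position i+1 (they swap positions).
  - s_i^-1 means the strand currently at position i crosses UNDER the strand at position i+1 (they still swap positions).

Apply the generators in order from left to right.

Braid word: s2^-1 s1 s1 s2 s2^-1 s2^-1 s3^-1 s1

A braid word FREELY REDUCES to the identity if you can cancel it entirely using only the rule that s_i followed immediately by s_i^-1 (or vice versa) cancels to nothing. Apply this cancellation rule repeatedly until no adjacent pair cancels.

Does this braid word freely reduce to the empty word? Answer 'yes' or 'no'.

Gen 1 (s2^-1): push. Stack: [s2^-1]
Gen 2 (s1): push. Stack: [s2^-1 s1]
Gen 3 (s1): push. Stack: [s2^-1 s1 s1]
Gen 4 (s2): push. Stack: [s2^-1 s1 s1 s2]
Gen 5 (s2^-1): cancels prior s2. Stack: [s2^-1 s1 s1]
Gen 6 (s2^-1): push. Stack: [s2^-1 s1 s1 s2^-1]
Gen 7 (s3^-1): push. Stack: [s2^-1 s1 s1 s2^-1 s3^-1]
Gen 8 (s1): push. Stack: [s2^-1 s1 s1 s2^-1 s3^-1 s1]
Reduced word: s2^-1 s1 s1 s2^-1 s3^-1 s1

Answer: no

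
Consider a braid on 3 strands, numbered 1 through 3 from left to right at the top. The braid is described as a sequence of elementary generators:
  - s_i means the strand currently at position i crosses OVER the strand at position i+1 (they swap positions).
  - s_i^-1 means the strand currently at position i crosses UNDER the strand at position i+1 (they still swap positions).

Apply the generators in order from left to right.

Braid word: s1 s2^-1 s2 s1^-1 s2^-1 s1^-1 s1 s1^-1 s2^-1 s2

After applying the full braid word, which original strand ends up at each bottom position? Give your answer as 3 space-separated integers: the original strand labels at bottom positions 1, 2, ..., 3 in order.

Answer: 3 1 2

Derivation:
Gen 1 (s1): strand 1 crosses over strand 2. Perm now: [2 1 3]
Gen 2 (s2^-1): strand 1 crosses under strand 3. Perm now: [2 3 1]
Gen 3 (s2): strand 3 crosses over strand 1. Perm now: [2 1 3]
Gen 4 (s1^-1): strand 2 crosses under strand 1. Perm now: [1 2 3]
Gen 5 (s2^-1): strand 2 crosses under strand 3. Perm now: [1 3 2]
Gen 6 (s1^-1): strand 1 crosses under strand 3. Perm now: [3 1 2]
Gen 7 (s1): strand 3 crosses over strand 1. Perm now: [1 3 2]
Gen 8 (s1^-1): strand 1 crosses under strand 3. Perm now: [3 1 2]
Gen 9 (s2^-1): strand 1 crosses under strand 2. Perm now: [3 2 1]
Gen 10 (s2): strand 2 crosses over strand 1. Perm now: [3 1 2]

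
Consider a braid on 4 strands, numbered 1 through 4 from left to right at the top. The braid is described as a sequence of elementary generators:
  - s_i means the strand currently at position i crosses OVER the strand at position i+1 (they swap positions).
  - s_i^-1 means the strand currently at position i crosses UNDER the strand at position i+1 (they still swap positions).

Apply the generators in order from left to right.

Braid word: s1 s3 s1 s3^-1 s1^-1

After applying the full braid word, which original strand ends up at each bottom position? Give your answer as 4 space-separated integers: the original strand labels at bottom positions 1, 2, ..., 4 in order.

Answer: 2 1 3 4

Derivation:
Gen 1 (s1): strand 1 crosses over strand 2. Perm now: [2 1 3 4]
Gen 2 (s3): strand 3 crosses over strand 4. Perm now: [2 1 4 3]
Gen 3 (s1): strand 2 crosses over strand 1. Perm now: [1 2 4 3]
Gen 4 (s3^-1): strand 4 crosses under strand 3. Perm now: [1 2 3 4]
Gen 5 (s1^-1): strand 1 crosses under strand 2. Perm now: [2 1 3 4]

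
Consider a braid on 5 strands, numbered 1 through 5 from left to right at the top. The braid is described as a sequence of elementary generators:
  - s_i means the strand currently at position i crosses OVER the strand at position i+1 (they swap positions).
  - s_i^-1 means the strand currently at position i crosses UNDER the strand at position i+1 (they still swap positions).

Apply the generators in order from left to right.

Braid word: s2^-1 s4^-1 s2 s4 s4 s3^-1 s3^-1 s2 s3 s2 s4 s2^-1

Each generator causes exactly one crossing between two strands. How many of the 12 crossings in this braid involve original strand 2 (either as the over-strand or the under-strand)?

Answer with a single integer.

Answer: 5

Derivation:
Gen 1: crossing 2x3. Involves strand 2? yes. Count so far: 1
Gen 2: crossing 4x5. Involves strand 2? no. Count so far: 1
Gen 3: crossing 3x2. Involves strand 2? yes. Count so far: 2
Gen 4: crossing 5x4. Involves strand 2? no. Count so far: 2
Gen 5: crossing 4x5. Involves strand 2? no. Count so far: 2
Gen 6: crossing 3x5. Involves strand 2? no. Count so far: 2
Gen 7: crossing 5x3. Involves strand 2? no. Count so far: 2
Gen 8: crossing 2x3. Involves strand 2? yes. Count so far: 3
Gen 9: crossing 2x5. Involves strand 2? yes. Count so far: 4
Gen 10: crossing 3x5. Involves strand 2? no. Count so far: 4
Gen 11: crossing 2x4. Involves strand 2? yes. Count so far: 5
Gen 12: crossing 5x3. Involves strand 2? no. Count so far: 5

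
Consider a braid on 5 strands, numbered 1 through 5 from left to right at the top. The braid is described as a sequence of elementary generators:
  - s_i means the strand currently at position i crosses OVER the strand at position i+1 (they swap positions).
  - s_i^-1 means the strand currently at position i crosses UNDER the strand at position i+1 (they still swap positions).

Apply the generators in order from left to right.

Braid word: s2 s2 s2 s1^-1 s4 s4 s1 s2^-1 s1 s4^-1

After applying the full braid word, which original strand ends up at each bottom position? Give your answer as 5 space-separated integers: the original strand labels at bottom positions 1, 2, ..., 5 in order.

Answer: 2 1 3 5 4

Derivation:
Gen 1 (s2): strand 2 crosses over strand 3. Perm now: [1 3 2 4 5]
Gen 2 (s2): strand 3 crosses over strand 2. Perm now: [1 2 3 4 5]
Gen 3 (s2): strand 2 crosses over strand 3. Perm now: [1 3 2 4 5]
Gen 4 (s1^-1): strand 1 crosses under strand 3. Perm now: [3 1 2 4 5]
Gen 5 (s4): strand 4 crosses over strand 5. Perm now: [3 1 2 5 4]
Gen 6 (s4): strand 5 crosses over strand 4. Perm now: [3 1 2 4 5]
Gen 7 (s1): strand 3 crosses over strand 1. Perm now: [1 3 2 4 5]
Gen 8 (s2^-1): strand 3 crosses under strand 2. Perm now: [1 2 3 4 5]
Gen 9 (s1): strand 1 crosses over strand 2. Perm now: [2 1 3 4 5]
Gen 10 (s4^-1): strand 4 crosses under strand 5. Perm now: [2 1 3 5 4]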